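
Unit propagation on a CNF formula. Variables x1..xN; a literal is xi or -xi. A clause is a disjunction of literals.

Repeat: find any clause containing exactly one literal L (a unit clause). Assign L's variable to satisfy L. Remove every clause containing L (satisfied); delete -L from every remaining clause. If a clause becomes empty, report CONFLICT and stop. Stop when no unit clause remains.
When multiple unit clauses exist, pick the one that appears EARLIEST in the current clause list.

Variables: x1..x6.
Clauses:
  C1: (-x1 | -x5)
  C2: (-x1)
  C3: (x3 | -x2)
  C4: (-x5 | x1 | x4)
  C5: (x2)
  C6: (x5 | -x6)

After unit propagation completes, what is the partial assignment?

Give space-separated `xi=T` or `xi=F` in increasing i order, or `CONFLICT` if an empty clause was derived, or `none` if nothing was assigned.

unit clause [-1] forces x1=F; simplify:
  drop 1 from [-5, 1, 4] -> [-5, 4]
  satisfied 2 clause(s); 4 remain; assigned so far: [1]
unit clause [2] forces x2=T; simplify:
  drop -2 from [3, -2] -> [3]
  satisfied 1 clause(s); 3 remain; assigned so far: [1, 2]
unit clause [3] forces x3=T; simplify:
  satisfied 1 clause(s); 2 remain; assigned so far: [1, 2, 3]

Answer: x1=F x2=T x3=T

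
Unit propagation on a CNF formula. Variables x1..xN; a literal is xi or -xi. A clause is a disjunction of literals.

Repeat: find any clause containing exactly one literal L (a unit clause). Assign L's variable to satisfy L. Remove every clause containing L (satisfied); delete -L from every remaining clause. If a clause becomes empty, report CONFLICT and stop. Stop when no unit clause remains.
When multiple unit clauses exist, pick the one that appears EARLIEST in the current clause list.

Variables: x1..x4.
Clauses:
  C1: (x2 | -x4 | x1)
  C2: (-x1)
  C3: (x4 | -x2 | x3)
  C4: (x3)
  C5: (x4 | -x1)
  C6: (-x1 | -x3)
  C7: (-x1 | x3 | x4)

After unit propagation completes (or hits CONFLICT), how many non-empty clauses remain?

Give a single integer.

Answer: 1

Derivation:
unit clause [-1] forces x1=F; simplify:
  drop 1 from [2, -4, 1] -> [2, -4]
  satisfied 4 clause(s); 3 remain; assigned so far: [1]
unit clause [3] forces x3=T; simplify:
  satisfied 2 clause(s); 1 remain; assigned so far: [1, 3]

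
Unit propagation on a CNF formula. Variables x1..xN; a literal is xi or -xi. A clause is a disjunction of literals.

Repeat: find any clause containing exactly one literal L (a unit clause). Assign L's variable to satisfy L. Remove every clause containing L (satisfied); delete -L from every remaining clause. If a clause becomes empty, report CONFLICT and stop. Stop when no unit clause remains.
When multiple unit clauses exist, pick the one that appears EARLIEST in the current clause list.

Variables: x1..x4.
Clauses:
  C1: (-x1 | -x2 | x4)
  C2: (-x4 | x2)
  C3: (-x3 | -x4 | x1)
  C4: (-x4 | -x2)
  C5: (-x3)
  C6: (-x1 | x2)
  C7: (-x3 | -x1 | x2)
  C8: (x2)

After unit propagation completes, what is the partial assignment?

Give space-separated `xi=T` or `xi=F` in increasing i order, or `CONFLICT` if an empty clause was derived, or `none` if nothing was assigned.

unit clause [-3] forces x3=F; simplify:
  satisfied 3 clause(s); 5 remain; assigned so far: [3]
unit clause [2] forces x2=T; simplify:
  drop -2 from [-1, -2, 4] -> [-1, 4]
  drop -2 from [-4, -2] -> [-4]
  satisfied 3 clause(s); 2 remain; assigned so far: [2, 3]
unit clause [-4] forces x4=F; simplify:
  drop 4 from [-1, 4] -> [-1]
  satisfied 1 clause(s); 1 remain; assigned so far: [2, 3, 4]
unit clause [-1] forces x1=F; simplify:
  satisfied 1 clause(s); 0 remain; assigned so far: [1, 2, 3, 4]

Answer: x1=F x2=T x3=F x4=F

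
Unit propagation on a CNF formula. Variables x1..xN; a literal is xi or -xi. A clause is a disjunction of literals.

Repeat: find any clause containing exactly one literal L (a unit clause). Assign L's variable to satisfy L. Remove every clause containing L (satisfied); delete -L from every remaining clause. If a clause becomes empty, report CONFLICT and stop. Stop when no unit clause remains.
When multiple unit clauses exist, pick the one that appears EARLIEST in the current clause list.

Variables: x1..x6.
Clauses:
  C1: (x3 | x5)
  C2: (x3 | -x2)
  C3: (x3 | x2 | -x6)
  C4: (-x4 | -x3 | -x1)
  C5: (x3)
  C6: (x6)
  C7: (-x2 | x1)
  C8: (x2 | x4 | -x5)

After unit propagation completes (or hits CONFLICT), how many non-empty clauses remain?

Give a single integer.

unit clause [3] forces x3=T; simplify:
  drop -3 from [-4, -3, -1] -> [-4, -1]
  satisfied 4 clause(s); 4 remain; assigned so far: [3]
unit clause [6] forces x6=T; simplify:
  satisfied 1 clause(s); 3 remain; assigned so far: [3, 6]

Answer: 3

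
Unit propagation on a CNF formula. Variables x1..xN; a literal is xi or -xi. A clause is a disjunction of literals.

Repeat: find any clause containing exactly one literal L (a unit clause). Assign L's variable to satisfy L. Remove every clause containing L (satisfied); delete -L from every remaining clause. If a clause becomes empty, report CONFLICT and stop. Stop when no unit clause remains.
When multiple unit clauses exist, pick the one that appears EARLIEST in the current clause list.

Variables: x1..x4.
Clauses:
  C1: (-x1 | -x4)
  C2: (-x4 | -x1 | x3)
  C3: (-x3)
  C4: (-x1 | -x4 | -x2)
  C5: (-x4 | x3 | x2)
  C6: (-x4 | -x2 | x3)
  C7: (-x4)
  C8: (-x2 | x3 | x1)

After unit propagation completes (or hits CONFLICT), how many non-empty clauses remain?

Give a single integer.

Answer: 1

Derivation:
unit clause [-3] forces x3=F; simplify:
  drop 3 from [-4, -1, 3] -> [-4, -1]
  drop 3 from [-4, 3, 2] -> [-4, 2]
  drop 3 from [-4, -2, 3] -> [-4, -2]
  drop 3 from [-2, 3, 1] -> [-2, 1]
  satisfied 1 clause(s); 7 remain; assigned so far: [3]
unit clause [-4] forces x4=F; simplify:
  satisfied 6 clause(s); 1 remain; assigned so far: [3, 4]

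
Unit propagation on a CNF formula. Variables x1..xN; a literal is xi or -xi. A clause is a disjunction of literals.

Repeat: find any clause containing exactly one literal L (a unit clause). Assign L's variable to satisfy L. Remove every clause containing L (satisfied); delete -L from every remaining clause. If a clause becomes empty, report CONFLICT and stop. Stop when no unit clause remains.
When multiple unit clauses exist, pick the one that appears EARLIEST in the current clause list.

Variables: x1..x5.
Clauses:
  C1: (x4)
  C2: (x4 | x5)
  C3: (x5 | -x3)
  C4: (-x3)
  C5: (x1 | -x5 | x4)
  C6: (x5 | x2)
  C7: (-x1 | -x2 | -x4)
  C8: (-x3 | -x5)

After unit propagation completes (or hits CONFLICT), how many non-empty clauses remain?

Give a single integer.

Answer: 2

Derivation:
unit clause [4] forces x4=T; simplify:
  drop -4 from [-1, -2, -4] -> [-1, -2]
  satisfied 3 clause(s); 5 remain; assigned so far: [4]
unit clause [-3] forces x3=F; simplify:
  satisfied 3 clause(s); 2 remain; assigned so far: [3, 4]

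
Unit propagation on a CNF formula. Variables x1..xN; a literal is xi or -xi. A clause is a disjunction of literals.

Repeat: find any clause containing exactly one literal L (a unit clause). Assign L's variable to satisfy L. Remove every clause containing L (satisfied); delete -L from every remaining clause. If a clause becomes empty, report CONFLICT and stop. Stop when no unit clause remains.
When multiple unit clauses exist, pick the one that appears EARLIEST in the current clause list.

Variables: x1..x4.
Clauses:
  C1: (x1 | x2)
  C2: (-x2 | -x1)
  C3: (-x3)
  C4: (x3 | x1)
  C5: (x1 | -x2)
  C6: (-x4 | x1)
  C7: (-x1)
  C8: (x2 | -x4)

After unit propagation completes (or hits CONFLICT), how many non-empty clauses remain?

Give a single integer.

unit clause [-3] forces x3=F; simplify:
  drop 3 from [3, 1] -> [1]
  satisfied 1 clause(s); 7 remain; assigned so far: [3]
unit clause [1] forces x1=T; simplify:
  drop -1 from [-2, -1] -> [-2]
  drop -1 from [-1] -> [] (empty!)
  satisfied 4 clause(s); 3 remain; assigned so far: [1, 3]
CONFLICT (empty clause)

Answer: 2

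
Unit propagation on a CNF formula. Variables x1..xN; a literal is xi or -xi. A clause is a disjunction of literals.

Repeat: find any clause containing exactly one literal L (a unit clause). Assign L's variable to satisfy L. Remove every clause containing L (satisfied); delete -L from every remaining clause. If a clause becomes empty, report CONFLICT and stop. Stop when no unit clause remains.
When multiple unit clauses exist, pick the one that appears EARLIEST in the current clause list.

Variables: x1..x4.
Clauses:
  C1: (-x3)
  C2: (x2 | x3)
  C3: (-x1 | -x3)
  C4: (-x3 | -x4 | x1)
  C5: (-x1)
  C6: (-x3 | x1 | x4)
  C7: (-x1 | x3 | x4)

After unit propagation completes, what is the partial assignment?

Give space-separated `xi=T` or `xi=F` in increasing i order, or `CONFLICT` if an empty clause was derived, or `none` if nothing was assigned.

unit clause [-3] forces x3=F; simplify:
  drop 3 from [2, 3] -> [2]
  drop 3 from [-1, 3, 4] -> [-1, 4]
  satisfied 4 clause(s); 3 remain; assigned so far: [3]
unit clause [2] forces x2=T; simplify:
  satisfied 1 clause(s); 2 remain; assigned so far: [2, 3]
unit clause [-1] forces x1=F; simplify:
  satisfied 2 clause(s); 0 remain; assigned so far: [1, 2, 3]

Answer: x1=F x2=T x3=F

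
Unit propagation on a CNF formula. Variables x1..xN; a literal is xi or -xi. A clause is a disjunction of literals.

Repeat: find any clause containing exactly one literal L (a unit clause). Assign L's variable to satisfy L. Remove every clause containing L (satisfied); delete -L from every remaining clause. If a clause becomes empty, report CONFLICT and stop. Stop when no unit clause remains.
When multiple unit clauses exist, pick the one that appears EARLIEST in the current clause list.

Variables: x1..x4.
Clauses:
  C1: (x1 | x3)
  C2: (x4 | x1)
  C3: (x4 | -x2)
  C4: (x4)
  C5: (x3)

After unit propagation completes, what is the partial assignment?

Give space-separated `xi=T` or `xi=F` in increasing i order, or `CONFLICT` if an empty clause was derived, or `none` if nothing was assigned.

Answer: x3=T x4=T

Derivation:
unit clause [4] forces x4=T; simplify:
  satisfied 3 clause(s); 2 remain; assigned so far: [4]
unit clause [3] forces x3=T; simplify:
  satisfied 2 clause(s); 0 remain; assigned so far: [3, 4]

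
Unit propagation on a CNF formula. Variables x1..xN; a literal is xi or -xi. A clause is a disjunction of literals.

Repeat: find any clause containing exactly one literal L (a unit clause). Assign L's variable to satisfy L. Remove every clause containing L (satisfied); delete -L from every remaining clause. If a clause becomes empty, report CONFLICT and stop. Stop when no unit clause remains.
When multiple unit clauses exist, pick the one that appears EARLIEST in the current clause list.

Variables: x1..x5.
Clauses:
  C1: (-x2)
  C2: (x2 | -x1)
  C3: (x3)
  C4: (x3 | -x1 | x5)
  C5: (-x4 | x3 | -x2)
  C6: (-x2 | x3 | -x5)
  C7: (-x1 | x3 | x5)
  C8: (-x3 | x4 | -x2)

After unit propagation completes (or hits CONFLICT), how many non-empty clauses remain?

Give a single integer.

Answer: 0

Derivation:
unit clause [-2] forces x2=F; simplify:
  drop 2 from [2, -1] -> [-1]
  satisfied 4 clause(s); 4 remain; assigned so far: [2]
unit clause [-1] forces x1=F; simplify:
  satisfied 3 clause(s); 1 remain; assigned so far: [1, 2]
unit clause [3] forces x3=T; simplify:
  satisfied 1 clause(s); 0 remain; assigned so far: [1, 2, 3]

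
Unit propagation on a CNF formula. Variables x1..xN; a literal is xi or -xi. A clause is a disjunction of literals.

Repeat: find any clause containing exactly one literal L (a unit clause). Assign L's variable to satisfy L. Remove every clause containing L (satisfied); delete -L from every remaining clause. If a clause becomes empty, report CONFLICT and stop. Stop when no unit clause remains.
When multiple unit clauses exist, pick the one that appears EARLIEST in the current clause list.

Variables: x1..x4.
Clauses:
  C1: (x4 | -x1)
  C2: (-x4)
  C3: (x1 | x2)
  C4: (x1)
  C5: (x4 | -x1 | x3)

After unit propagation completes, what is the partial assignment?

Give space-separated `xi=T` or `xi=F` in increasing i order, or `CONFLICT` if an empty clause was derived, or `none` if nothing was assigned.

Answer: CONFLICT

Derivation:
unit clause [-4] forces x4=F; simplify:
  drop 4 from [4, -1] -> [-1]
  drop 4 from [4, -1, 3] -> [-1, 3]
  satisfied 1 clause(s); 4 remain; assigned so far: [4]
unit clause [-1] forces x1=F; simplify:
  drop 1 from [1, 2] -> [2]
  drop 1 from [1] -> [] (empty!)
  satisfied 2 clause(s); 2 remain; assigned so far: [1, 4]
CONFLICT (empty clause)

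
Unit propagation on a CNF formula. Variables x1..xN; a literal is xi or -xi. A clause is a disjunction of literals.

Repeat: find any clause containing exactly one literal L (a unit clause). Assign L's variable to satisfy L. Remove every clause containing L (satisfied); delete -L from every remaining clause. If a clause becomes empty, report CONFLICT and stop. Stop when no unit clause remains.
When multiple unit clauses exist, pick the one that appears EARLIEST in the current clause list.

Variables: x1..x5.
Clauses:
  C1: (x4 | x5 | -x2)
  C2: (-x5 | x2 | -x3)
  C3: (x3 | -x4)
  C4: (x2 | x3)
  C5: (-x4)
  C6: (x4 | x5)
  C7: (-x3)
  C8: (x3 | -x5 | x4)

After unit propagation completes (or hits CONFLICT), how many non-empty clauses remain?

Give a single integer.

unit clause [-4] forces x4=F; simplify:
  drop 4 from [4, 5, -2] -> [5, -2]
  drop 4 from [4, 5] -> [5]
  drop 4 from [3, -5, 4] -> [3, -5]
  satisfied 2 clause(s); 6 remain; assigned so far: [4]
unit clause [5] forces x5=T; simplify:
  drop -5 from [-5, 2, -3] -> [2, -3]
  drop -5 from [3, -5] -> [3]
  satisfied 2 clause(s); 4 remain; assigned so far: [4, 5]
unit clause [-3] forces x3=F; simplify:
  drop 3 from [2, 3] -> [2]
  drop 3 from [3] -> [] (empty!)
  satisfied 2 clause(s); 2 remain; assigned so far: [3, 4, 5]
CONFLICT (empty clause)

Answer: 1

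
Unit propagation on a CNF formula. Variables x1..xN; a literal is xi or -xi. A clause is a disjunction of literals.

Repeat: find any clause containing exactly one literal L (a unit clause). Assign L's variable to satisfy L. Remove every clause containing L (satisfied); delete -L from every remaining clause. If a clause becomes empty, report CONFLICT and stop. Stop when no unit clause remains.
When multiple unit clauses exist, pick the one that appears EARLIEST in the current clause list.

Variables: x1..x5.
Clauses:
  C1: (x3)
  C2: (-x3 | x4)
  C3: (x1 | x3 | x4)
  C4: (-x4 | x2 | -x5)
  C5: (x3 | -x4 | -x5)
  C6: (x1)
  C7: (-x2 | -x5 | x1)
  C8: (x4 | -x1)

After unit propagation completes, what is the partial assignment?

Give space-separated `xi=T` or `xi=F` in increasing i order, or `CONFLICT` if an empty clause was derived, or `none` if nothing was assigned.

Answer: x1=T x3=T x4=T

Derivation:
unit clause [3] forces x3=T; simplify:
  drop -3 from [-3, 4] -> [4]
  satisfied 3 clause(s); 5 remain; assigned so far: [3]
unit clause [4] forces x4=T; simplify:
  drop -4 from [-4, 2, -5] -> [2, -5]
  satisfied 2 clause(s); 3 remain; assigned so far: [3, 4]
unit clause [1] forces x1=T; simplify:
  satisfied 2 clause(s); 1 remain; assigned so far: [1, 3, 4]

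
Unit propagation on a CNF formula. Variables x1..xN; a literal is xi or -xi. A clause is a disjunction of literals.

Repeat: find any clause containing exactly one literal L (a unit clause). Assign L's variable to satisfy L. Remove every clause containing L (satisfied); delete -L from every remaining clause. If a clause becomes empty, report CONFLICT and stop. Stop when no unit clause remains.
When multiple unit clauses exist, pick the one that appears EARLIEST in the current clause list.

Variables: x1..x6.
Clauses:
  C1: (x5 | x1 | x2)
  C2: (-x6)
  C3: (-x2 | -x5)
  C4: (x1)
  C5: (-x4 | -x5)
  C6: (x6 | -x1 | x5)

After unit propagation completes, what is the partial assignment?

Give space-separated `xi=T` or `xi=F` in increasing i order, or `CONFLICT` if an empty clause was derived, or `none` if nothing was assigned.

Answer: x1=T x2=F x4=F x5=T x6=F

Derivation:
unit clause [-6] forces x6=F; simplify:
  drop 6 from [6, -1, 5] -> [-1, 5]
  satisfied 1 clause(s); 5 remain; assigned so far: [6]
unit clause [1] forces x1=T; simplify:
  drop -1 from [-1, 5] -> [5]
  satisfied 2 clause(s); 3 remain; assigned so far: [1, 6]
unit clause [5] forces x5=T; simplify:
  drop -5 from [-2, -5] -> [-2]
  drop -5 from [-4, -5] -> [-4]
  satisfied 1 clause(s); 2 remain; assigned so far: [1, 5, 6]
unit clause [-2] forces x2=F; simplify:
  satisfied 1 clause(s); 1 remain; assigned so far: [1, 2, 5, 6]
unit clause [-4] forces x4=F; simplify:
  satisfied 1 clause(s); 0 remain; assigned so far: [1, 2, 4, 5, 6]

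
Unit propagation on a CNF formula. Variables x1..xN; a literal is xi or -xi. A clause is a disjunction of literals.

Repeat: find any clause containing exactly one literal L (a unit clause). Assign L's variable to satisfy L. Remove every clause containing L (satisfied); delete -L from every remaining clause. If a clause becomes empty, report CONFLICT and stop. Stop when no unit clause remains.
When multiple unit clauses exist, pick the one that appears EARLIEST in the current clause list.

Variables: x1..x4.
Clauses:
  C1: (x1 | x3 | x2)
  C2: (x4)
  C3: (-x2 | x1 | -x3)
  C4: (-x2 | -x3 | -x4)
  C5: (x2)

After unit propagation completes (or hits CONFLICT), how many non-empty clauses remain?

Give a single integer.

Answer: 0

Derivation:
unit clause [4] forces x4=T; simplify:
  drop -4 from [-2, -3, -4] -> [-2, -3]
  satisfied 1 clause(s); 4 remain; assigned so far: [4]
unit clause [2] forces x2=T; simplify:
  drop -2 from [-2, 1, -3] -> [1, -3]
  drop -2 from [-2, -3] -> [-3]
  satisfied 2 clause(s); 2 remain; assigned so far: [2, 4]
unit clause [-3] forces x3=F; simplify:
  satisfied 2 clause(s); 0 remain; assigned so far: [2, 3, 4]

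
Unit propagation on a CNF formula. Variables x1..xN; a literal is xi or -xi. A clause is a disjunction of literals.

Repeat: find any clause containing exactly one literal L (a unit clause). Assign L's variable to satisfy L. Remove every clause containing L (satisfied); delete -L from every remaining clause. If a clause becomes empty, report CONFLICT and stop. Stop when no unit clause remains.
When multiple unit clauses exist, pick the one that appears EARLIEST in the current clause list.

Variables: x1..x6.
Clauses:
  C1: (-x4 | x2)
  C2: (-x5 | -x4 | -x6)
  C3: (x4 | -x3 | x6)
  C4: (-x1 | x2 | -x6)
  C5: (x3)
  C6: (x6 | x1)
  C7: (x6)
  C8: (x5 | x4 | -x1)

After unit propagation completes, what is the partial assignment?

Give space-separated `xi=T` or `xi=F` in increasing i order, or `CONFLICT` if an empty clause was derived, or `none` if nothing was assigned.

unit clause [3] forces x3=T; simplify:
  drop -3 from [4, -3, 6] -> [4, 6]
  satisfied 1 clause(s); 7 remain; assigned so far: [3]
unit clause [6] forces x6=T; simplify:
  drop -6 from [-5, -4, -6] -> [-5, -4]
  drop -6 from [-1, 2, -6] -> [-1, 2]
  satisfied 3 clause(s); 4 remain; assigned so far: [3, 6]

Answer: x3=T x6=T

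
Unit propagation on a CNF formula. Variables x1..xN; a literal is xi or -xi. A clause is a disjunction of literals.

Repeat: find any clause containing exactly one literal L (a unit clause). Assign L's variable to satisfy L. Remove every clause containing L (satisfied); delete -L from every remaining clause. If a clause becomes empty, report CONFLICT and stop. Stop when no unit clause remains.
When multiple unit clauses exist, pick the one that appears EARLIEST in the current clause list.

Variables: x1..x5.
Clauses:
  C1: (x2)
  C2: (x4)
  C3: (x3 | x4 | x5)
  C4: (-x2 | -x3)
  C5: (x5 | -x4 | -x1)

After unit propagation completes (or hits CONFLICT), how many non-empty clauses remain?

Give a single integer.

unit clause [2] forces x2=T; simplify:
  drop -2 from [-2, -3] -> [-3]
  satisfied 1 clause(s); 4 remain; assigned so far: [2]
unit clause [4] forces x4=T; simplify:
  drop -4 from [5, -4, -1] -> [5, -1]
  satisfied 2 clause(s); 2 remain; assigned so far: [2, 4]
unit clause [-3] forces x3=F; simplify:
  satisfied 1 clause(s); 1 remain; assigned so far: [2, 3, 4]

Answer: 1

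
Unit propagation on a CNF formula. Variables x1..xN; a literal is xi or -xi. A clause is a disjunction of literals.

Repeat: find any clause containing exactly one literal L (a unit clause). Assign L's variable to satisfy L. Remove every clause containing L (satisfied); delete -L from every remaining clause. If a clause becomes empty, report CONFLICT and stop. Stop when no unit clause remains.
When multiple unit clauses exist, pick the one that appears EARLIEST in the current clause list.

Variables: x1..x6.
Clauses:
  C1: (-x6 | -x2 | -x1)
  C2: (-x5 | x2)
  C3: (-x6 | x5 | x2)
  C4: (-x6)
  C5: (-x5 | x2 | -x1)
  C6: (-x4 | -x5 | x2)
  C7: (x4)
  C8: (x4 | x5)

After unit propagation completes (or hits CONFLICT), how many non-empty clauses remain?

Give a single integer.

unit clause [-6] forces x6=F; simplify:
  satisfied 3 clause(s); 5 remain; assigned so far: [6]
unit clause [4] forces x4=T; simplify:
  drop -4 from [-4, -5, 2] -> [-5, 2]
  satisfied 2 clause(s); 3 remain; assigned so far: [4, 6]

Answer: 3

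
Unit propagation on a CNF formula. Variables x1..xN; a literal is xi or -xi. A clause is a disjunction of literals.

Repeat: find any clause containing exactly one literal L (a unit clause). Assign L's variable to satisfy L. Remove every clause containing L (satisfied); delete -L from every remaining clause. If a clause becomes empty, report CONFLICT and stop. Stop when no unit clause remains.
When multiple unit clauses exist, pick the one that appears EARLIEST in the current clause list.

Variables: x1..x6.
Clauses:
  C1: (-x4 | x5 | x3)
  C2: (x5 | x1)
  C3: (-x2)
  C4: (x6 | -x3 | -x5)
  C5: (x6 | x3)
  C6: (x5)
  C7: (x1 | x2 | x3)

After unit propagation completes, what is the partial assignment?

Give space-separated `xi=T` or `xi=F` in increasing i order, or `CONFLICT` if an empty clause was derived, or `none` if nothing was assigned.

Answer: x2=F x5=T

Derivation:
unit clause [-2] forces x2=F; simplify:
  drop 2 from [1, 2, 3] -> [1, 3]
  satisfied 1 clause(s); 6 remain; assigned so far: [2]
unit clause [5] forces x5=T; simplify:
  drop -5 from [6, -3, -5] -> [6, -3]
  satisfied 3 clause(s); 3 remain; assigned so far: [2, 5]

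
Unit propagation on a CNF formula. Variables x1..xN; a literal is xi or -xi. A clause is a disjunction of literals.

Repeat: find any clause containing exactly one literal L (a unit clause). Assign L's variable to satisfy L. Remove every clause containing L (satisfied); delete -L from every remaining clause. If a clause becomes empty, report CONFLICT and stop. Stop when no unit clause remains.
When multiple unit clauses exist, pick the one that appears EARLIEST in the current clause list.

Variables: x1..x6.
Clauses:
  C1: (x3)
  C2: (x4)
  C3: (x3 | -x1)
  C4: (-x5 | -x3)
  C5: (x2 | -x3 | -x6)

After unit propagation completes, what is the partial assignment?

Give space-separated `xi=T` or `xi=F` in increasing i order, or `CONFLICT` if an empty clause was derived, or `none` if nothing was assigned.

unit clause [3] forces x3=T; simplify:
  drop -3 from [-5, -3] -> [-5]
  drop -3 from [2, -3, -6] -> [2, -6]
  satisfied 2 clause(s); 3 remain; assigned so far: [3]
unit clause [4] forces x4=T; simplify:
  satisfied 1 clause(s); 2 remain; assigned so far: [3, 4]
unit clause [-5] forces x5=F; simplify:
  satisfied 1 clause(s); 1 remain; assigned so far: [3, 4, 5]

Answer: x3=T x4=T x5=F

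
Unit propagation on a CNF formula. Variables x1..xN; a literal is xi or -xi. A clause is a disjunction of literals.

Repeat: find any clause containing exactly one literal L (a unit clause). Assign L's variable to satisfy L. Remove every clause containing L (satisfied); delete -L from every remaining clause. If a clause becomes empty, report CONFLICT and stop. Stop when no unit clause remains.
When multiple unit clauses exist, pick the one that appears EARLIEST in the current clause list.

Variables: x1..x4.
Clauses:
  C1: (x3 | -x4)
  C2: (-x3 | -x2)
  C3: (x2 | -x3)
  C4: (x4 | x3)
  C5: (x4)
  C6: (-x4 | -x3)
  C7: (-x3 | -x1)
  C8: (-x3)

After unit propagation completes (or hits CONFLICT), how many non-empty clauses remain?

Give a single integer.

unit clause [4] forces x4=T; simplify:
  drop -4 from [3, -4] -> [3]
  drop -4 from [-4, -3] -> [-3]
  satisfied 2 clause(s); 6 remain; assigned so far: [4]
unit clause [3] forces x3=T; simplify:
  drop -3 from [-3, -2] -> [-2]
  drop -3 from [2, -3] -> [2]
  drop -3 from [-3] -> [] (empty!)
  drop -3 from [-3, -1] -> [-1]
  drop -3 from [-3] -> [] (empty!)
  satisfied 1 clause(s); 5 remain; assigned so far: [3, 4]
CONFLICT (empty clause)

Answer: 3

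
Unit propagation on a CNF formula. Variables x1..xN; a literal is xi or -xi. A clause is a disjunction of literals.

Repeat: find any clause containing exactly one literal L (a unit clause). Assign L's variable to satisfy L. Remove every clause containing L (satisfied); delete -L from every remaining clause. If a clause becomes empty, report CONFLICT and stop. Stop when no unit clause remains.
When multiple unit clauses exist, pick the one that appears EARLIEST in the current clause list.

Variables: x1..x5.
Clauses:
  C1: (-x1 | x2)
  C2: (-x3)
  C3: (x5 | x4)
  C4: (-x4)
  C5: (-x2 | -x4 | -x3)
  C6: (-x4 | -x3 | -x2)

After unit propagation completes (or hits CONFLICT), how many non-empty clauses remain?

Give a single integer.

Answer: 1

Derivation:
unit clause [-3] forces x3=F; simplify:
  satisfied 3 clause(s); 3 remain; assigned so far: [3]
unit clause [-4] forces x4=F; simplify:
  drop 4 from [5, 4] -> [5]
  satisfied 1 clause(s); 2 remain; assigned so far: [3, 4]
unit clause [5] forces x5=T; simplify:
  satisfied 1 clause(s); 1 remain; assigned so far: [3, 4, 5]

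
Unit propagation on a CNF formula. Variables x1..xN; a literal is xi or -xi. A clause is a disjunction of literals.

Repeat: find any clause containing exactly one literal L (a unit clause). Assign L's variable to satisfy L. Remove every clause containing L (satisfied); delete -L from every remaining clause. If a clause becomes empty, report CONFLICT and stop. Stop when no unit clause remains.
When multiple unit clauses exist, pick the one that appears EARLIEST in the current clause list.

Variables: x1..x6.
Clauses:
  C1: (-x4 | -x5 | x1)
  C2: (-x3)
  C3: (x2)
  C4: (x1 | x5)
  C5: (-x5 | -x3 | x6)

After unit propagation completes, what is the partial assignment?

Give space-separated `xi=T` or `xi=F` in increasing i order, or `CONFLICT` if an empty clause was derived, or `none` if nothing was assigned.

unit clause [-3] forces x3=F; simplify:
  satisfied 2 clause(s); 3 remain; assigned so far: [3]
unit clause [2] forces x2=T; simplify:
  satisfied 1 clause(s); 2 remain; assigned so far: [2, 3]

Answer: x2=T x3=F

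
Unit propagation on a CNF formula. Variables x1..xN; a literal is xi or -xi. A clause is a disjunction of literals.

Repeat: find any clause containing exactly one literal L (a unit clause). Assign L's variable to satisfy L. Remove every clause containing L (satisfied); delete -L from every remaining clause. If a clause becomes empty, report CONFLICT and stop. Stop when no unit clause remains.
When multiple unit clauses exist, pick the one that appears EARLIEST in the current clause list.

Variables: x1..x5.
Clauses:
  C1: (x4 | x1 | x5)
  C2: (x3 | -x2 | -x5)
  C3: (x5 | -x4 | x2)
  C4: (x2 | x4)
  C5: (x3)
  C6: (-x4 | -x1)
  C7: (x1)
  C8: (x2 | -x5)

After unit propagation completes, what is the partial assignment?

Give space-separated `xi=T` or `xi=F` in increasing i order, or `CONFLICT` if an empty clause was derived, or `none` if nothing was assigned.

unit clause [3] forces x3=T; simplify:
  satisfied 2 clause(s); 6 remain; assigned so far: [3]
unit clause [1] forces x1=T; simplify:
  drop -1 from [-4, -1] -> [-4]
  satisfied 2 clause(s); 4 remain; assigned so far: [1, 3]
unit clause [-4] forces x4=F; simplify:
  drop 4 from [2, 4] -> [2]
  satisfied 2 clause(s); 2 remain; assigned so far: [1, 3, 4]
unit clause [2] forces x2=T; simplify:
  satisfied 2 clause(s); 0 remain; assigned so far: [1, 2, 3, 4]

Answer: x1=T x2=T x3=T x4=F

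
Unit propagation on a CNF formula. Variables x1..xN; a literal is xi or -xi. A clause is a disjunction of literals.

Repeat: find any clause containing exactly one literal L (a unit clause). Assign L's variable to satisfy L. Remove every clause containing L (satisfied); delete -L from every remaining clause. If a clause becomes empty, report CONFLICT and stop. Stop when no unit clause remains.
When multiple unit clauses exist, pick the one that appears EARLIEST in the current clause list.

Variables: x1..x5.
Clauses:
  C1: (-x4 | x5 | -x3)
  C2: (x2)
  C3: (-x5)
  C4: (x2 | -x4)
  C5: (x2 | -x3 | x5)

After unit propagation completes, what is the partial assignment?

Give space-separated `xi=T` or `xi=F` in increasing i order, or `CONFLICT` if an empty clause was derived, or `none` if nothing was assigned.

unit clause [2] forces x2=T; simplify:
  satisfied 3 clause(s); 2 remain; assigned so far: [2]
unit clause [-5] forces x5=F; simplify:
  drop 5 from [-4, 5, -3] -> [-4, -3]
  satisfied 1 clause(s); 1 remain; assigned so far: [2, 5]

Answer: x2=T x5=F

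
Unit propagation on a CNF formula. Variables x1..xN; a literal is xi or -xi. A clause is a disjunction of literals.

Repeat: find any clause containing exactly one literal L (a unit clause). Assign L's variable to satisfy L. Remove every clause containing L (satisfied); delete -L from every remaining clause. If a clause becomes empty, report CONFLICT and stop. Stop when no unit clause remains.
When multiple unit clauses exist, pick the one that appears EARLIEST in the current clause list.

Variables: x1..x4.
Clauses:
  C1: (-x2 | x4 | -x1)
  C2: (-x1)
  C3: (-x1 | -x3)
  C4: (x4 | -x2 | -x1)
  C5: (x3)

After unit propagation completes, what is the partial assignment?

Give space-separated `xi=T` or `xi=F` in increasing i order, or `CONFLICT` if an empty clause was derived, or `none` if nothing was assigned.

unit clause [-1] forces x1=F; simplify:
  satisfied 4 clause(s); 1 remain; assigned so far: [1]
unit clause [3] forces x3=T; simplify:
  satisfied 1 clause(s); 0 remain; assigned so far: [1, 3]

Answer: x1=F x3=T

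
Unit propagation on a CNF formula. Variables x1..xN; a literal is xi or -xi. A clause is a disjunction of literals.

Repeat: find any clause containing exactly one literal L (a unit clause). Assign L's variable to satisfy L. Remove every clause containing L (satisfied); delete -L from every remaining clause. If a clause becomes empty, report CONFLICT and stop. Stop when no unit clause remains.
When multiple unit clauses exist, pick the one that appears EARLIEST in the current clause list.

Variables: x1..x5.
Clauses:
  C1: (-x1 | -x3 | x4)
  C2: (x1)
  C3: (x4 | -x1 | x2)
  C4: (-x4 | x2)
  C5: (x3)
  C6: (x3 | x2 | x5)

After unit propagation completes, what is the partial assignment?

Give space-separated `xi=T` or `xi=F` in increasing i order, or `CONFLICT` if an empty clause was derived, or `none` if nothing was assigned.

Answer: x1=T x2=T x3=T x4=T

Derivation:
unit clause [1] forces x1=T; simplify:
  drop -1 from [-1, -3, 4] -> [-3, 4]
  drop -1 from [4, -1, 2] -> [4, 2]
  satisfied 1 clause(s); 5 remain; assigned so far: [1]
unit clause [3] forces x3=T; simplify:
  drop -3 from [-3, 4] -> [4]
  satisfied 2 clause(s); 3 remain; assigned so far: [1, 3]
unit clause [4] forces x4=T; simplify:
  drop -4 from [-4, 2] -> [2]
  satisfied 2 clause(s); 1 remain; assigned so far: [1, 3, 4]
unit clause [2] forces x2=T; simplify:
  satisfied 1 clause(s); 0 remain; assigned so far: [1, 2, 3, 4]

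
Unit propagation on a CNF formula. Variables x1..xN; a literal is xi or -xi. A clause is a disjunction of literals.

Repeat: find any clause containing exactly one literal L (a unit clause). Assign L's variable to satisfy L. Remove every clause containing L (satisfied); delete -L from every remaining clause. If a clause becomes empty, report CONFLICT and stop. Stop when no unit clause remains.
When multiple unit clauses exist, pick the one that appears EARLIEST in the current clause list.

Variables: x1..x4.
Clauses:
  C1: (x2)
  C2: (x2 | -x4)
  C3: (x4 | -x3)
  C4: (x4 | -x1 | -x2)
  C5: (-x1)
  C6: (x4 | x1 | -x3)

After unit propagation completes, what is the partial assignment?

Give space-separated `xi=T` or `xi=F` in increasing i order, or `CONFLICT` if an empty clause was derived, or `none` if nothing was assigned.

Answer: x1=F x2=T

Derivation:
unit clause [2] forces x2=T; simplify:
  drop -2 from [4, -1, -2] -> [4, -1]
  satisfied 2 clause(s); 4 remain; assigned so far: [2]
unit clause [-1] forces x1=F; simplify:
  drop 1 from [4, 1, -3] -> [4, -3]
  satisfied 2 clause(s); 2 remain; assigned so far: [1, 2]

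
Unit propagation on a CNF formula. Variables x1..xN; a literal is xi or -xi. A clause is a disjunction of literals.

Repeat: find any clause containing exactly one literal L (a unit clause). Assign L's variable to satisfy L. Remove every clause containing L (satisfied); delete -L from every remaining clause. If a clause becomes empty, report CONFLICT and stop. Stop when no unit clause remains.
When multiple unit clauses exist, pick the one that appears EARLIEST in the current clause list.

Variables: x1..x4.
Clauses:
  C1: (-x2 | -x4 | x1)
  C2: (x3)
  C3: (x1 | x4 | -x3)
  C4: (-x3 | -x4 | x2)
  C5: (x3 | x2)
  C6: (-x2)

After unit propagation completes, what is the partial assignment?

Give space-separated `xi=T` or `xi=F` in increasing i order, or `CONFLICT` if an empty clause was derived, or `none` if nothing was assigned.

unit clause [3] forces x3=T; simplify:
  drop -3 from [1, 4, -3] -> [1, 4]
  drop -3 from [-3, -4, 2] -> [-4, 2]
  satisfied 2 clause(s); 4 remain; assigned so far: [3]
unit clause [-2] forces x2=F; simplify:
  drop 2 from [-4, 2] -> [-4]
  satisfied 2 clause(s); 2 remain; assigned so far: [2, 3]
unit clause [-4] forces x4=F; simplify:
  drop 4 from [1, 4] -> [1]
  satisfied 1 clause(s); 1 remain; assigned so far: [2, 3, 4]
unit clause [1] forces x1=T; simplify:
  satisfied 1 clause(s); 0 remain; assigned so far: [1, 2, 3, 4]

Answer: x1=T x2=F x3=T x4=F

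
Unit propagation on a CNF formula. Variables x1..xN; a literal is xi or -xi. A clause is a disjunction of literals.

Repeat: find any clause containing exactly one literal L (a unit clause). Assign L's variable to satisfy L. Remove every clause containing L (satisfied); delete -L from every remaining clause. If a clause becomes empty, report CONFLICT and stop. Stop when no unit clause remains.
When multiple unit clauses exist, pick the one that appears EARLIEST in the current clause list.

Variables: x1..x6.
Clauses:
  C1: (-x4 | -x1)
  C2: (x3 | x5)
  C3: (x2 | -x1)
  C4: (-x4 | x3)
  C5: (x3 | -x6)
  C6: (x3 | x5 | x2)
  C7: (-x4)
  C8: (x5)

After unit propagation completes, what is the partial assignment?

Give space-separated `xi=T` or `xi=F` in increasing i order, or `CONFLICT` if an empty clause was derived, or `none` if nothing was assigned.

Answer: x4=F x5=T

Derivation:
unit clause [-4] forces x4=F; simplify:
  satisfied 3 clause(s); 5 remain; assigned so far: [4]
unit clause [5] forces x5=T; simplify:
  satisfied 3 clause(s); 2 remain; assigned so far: [4, 5]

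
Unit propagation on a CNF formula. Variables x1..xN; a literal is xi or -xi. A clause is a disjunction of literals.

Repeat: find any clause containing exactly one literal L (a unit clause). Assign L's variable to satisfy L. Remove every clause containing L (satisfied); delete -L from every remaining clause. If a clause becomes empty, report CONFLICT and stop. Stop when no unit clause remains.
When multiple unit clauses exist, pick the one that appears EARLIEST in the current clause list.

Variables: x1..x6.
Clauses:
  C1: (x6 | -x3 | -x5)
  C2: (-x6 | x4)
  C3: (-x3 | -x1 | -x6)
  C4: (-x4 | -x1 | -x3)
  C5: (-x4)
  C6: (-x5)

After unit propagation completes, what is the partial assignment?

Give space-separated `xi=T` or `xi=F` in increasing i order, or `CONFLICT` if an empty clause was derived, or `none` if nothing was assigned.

Answer: x4=F x5=F x6=F

Derivation:
unit clause [-4] forces x4=F; simplify:
  drop 4 from [-6, 4] -> [-6]
  satisfied 2 clause(s); 4 remain; assigned so far: [4]
unit clause [-6] forces x6=F; simplify:
  drop 6 from [6, -3, -5] -> [-3, -5]
  satisfied 2 clause(s); 2 remain; assigned so far: [4, 6]
unit clause [-5] forces x5=F; simplify:
  satisfied 2 clause(s); 0 remain; assigned so far: [4, 5, 6]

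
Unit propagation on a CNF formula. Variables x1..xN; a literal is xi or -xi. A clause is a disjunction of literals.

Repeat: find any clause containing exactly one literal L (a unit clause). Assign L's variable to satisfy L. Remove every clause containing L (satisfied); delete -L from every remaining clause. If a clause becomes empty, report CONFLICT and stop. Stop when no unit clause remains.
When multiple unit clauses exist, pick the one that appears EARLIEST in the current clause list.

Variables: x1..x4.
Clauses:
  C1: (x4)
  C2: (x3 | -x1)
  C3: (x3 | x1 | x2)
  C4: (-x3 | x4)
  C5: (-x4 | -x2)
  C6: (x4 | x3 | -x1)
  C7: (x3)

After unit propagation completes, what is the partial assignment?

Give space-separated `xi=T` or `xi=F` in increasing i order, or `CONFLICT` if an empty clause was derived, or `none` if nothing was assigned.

Answer: x2=F x3=T x4=T

Derivation:
unit clause [4] forces x4=T; simplify:
  drop -4 from [-4, -2] -> [-2]
  satisfied 3 clause(s); 4 remain; assigned so far: [4]
unit clause [-2] forces x2=F; simplify:
  drop 2 from [3, 1, 2] -> [3, 1]
  satisfied 1 clause(s); 3 remain; assigned so far: [2, 4]
unit clause [3] forces x3=T; simplify:
  satisfied 3 clause(s); 0 remain; assigned so far: [2, 3, 4]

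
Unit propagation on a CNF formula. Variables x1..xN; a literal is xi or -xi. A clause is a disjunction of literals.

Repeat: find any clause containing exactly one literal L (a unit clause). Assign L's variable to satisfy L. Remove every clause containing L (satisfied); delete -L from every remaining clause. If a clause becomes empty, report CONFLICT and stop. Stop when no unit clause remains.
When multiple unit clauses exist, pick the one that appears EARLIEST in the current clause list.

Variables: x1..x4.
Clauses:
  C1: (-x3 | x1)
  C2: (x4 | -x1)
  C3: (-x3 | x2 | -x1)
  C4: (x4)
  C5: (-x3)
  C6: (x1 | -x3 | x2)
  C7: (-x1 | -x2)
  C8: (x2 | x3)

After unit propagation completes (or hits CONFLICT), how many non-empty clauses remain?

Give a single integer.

unit clause [4] forces x4=T; simplify:
  satisfied 2 clause(s); 6 remain; assigned so far: [4]
unit clause [-3] forces x3=F; simplify:
  drop 3 from [2, 3] -> [2]
  satisfied 4 clause(s); 2 remain; assigned so far: [3, 4]
unit clause [2] forces x2=T; simplify:
  drop -2 from [-1, -2] -> [-1]
  satisfied 1 clause(s); 1 remain; assigned so far: [2, 3, 4]
unit clause [-1] forces x1=F; simplify:
  satisfied 1 clause(s); 0 remain; assigned so far: [1, 2, 3, 4]

Answer: 0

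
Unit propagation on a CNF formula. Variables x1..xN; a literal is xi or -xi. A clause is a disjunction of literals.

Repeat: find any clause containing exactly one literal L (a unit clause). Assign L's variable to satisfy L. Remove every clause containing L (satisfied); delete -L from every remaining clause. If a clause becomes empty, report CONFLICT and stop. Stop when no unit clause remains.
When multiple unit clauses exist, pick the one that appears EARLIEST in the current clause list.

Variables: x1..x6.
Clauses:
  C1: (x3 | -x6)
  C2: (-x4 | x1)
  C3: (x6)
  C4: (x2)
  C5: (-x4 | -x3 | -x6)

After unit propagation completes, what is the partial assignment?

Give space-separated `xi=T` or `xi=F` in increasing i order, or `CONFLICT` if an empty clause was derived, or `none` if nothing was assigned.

unit clause [6] forces x6=T; simplify:
  drop -6 from [3, -6] -> [3]
  drop -6 from [-4, -3, -6] -> [-4, -3]
  satisfied 1 clause(s); 4 remain; assigned so far: [6]
unit clause [3] forces x3=T; simplify:
  drop -3 from [-4, -3] -> [-4]
  satisfied 1 clause(s); 3 remain; assigned so far: [3, 6]
unit clause [2] forces x2=T; simplify:
  satisfied 1 clause(s); 2 remain; assigned so far: [2, 3, 6]
unit clause [-4] forces x4=F; simplify:
  satisfied 2 clause(s); 0 remain; assigned so far: [2, 3, 4, 6]

Answer: x2=T x3=T x4=F x6=T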